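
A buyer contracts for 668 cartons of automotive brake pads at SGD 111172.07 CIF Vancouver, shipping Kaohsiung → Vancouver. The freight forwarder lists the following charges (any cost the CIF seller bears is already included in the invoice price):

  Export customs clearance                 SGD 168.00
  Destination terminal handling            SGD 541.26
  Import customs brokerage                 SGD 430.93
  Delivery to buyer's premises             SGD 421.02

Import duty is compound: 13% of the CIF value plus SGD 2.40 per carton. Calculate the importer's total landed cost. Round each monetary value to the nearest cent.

Total landed cost: SGD 128620.85

CIF: the seller pays costs through ocean freight and marine insurance to the destination port.
Already in the invoice (seller's account under CIF): export clearance — exclude.
The CIF price already equals the CIF value: 111172.07
Ad valorem component: 111172.07 × 13% = 14452.37
Specific component: 668 × 2.40 = 1603.20
Import duty = 14452.37 + 1603.20 = 16055.57
Buyer bears: destination terminal 541.26 + brokerage 430.93 + delivery 421.02 + duty 16055.57 = 17448.78
Landed cost = invoice 111172.07 + 17448.78 = 128620.85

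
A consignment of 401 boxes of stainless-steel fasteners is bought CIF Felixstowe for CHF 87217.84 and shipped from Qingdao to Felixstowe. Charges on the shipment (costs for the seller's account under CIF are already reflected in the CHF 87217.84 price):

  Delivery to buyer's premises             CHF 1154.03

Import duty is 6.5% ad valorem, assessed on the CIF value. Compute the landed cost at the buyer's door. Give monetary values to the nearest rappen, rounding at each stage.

Total landed cost: CHF 94041.03

CIF: the seller pays costs through ocean freight and marine insurance to the destination port.
The CIF price already equals the CIF value: 87217.84
Import duty = 87217.84 × 6.5% = 5669.16
Buyer bears: delivery 1154.03 + duty 5669.16 = 6823.19
Landed cost = invoice 87217.84 + 6823.19 = 94041.03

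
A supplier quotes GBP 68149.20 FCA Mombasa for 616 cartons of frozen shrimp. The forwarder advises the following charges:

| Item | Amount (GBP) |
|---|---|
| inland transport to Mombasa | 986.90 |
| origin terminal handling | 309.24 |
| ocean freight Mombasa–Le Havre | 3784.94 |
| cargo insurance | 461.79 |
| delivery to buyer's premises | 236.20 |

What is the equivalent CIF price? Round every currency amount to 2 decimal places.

Not relevant to the conversion: inland to port — on the seller under both FCA and CIF; already in the FCA price and stays in the CIF price. delivery — on the buyer under both terms; not part of either seller's price.
From FCA to CIF, the seller additionally bears: origin terminal, freight, insurance.
CIF price = 68149.20 + 309.24 + 3784.94 + 461.79 = 72705.17

CIF price: GBP 72705.17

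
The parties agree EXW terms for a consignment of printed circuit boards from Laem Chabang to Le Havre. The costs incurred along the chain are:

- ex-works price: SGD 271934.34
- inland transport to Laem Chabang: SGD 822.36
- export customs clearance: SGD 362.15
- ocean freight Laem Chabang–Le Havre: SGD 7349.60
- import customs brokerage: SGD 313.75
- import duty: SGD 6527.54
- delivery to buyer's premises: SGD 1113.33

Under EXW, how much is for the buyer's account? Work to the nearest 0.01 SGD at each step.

EXW: the seller makes goods available at their premises; the buyer bears all onward costs.
Seller's account: goods 271934.34 = 271934.34
Buyer's account: inland to port 822.36 + export clearance 362.15 + freight 7349.60 + brokerage 313.75 + duty 6527.54 + delivery 1113.33 = 16488.73

Buyer's account: SGD 16488.73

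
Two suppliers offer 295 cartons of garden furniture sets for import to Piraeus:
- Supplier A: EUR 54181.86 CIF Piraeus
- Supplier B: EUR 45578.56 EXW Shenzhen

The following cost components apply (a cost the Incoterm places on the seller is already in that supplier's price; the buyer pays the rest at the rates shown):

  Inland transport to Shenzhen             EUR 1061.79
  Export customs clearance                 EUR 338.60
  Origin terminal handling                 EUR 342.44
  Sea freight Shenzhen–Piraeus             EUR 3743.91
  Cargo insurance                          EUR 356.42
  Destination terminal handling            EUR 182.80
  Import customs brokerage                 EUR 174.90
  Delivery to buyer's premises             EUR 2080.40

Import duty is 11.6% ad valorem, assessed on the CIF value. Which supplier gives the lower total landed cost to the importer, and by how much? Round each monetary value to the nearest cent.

Supplier A (CIF):
The CIF price already equals the CIF value: 54181.86
Import duty = 54181.86 × 11.6% = 6285.10
Buyer bears (A): 182.80 + 174.90 + 2080.40 = 2438.10
Landed cost (A) = invoice 54181.86 + 2438.10 + duty 6285.10 = 62905.06
Supplier B (EXW):
CIF value = EXW price + inland to port + export clearance + origin terminal + freight + insurance = 45578.56 + 1061.79 + 338.60 + 342.44 + 3743.91 + 356.42 = 51421.72
Import duty = 51421.72 × 11.6% = 5964.92
Buyer bears (B): 1061.79 + 338.60 + 342.44 + 3743.91 + 356.42 + 182.80 + 174.90 + 2080.40 = 8281.26
Landed cost (B) = invoice 45578.56 + 8281.26 + duty 5964.92 = 59824.74
Difference = |62905.06 − 59824.74| = 3080.32

Supplier B is cheaper by EUR 3080.32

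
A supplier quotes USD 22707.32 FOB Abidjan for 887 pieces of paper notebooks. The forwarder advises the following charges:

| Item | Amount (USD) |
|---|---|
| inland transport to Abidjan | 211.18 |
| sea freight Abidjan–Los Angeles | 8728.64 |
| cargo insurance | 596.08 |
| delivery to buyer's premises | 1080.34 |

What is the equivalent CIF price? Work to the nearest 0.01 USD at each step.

CIF price: USD 32032.04

Not relevant to the conversion: inland to port — on the seller under both FOB and CIF; already in the FOB price and stays in the CIF price. delivery — on the buyer under both terms; not part of either seller's price.
From FOB to CIF, the seller additionally bears: freight, insurance.
CIF price = 22707.32 + 8728.64 + 596.08 = 32032.04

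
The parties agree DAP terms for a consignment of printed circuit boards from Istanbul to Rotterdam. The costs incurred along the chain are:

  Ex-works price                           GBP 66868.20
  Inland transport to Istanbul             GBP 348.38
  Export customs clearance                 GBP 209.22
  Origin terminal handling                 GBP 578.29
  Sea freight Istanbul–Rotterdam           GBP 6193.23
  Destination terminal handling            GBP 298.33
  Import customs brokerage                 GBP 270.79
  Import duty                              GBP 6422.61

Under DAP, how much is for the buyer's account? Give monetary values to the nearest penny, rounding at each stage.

DAP: the seller bears all costs to the named destination except import duty and clearance.
Seller's account: goods 66868.20 + inland to port 348.38 + export clearance 209.22 + origin terminal 578.29 + freight 6193.23 + destination terminal 298.33 = 74495.65
Buyer's account: brokerage 270.79 + duty 6422.61 = 6693.40

Buyer's account: GBP 6693.40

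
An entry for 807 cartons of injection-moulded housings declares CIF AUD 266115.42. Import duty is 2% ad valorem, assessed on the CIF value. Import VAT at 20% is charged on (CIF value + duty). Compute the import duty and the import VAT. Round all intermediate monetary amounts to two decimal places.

Import duty = 266115.42 × 2% = 5322.31
VAT base = CIF + duty = 266115.42 + 5322.31 = 271437.73
Import VAT = 271437.73 × 20% = 54287.55

Import duty: AUD 5322.31; import VAT: AUD 54287.55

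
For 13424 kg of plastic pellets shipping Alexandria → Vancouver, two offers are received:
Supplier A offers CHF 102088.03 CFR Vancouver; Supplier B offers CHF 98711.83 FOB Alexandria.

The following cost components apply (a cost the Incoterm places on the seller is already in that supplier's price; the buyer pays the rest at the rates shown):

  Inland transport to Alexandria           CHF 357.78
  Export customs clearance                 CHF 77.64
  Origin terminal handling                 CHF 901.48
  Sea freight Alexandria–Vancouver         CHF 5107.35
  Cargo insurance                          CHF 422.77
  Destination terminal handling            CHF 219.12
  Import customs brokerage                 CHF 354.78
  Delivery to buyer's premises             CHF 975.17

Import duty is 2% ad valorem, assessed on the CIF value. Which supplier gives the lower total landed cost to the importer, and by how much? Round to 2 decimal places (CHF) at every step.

Supplier A (CFR):
CIF value = CFR price + insurance = 102088.03 + 422.77 = 102510.80
Import duty = 102510.80 × 2% = 2050.22
Buyer bears (A): 422.77 + 219.12 + 354.78 + 975.17 = 1971.84
Landed cost (A) = invoice 102088.03 + 1971.84 + duty 2050.22 = 106110.09
Supplier B (FOB):
CIF value = FOB price + freight + insurance = 98711.83 + 5107.35 + 422.77 = 104241.95
Import duty = 104241.95 × 2% = 2084.84
Buyer bears (B): 5107.35 + 422.77 + 219.12 + 354.78 + 975.17 = 7079.19
Landed cost (B) = invoice 98711.83 + 7079.19 + duty 2084.84 = 107875.86
Difference = |106110.09 − 107875.86| = 1765.77

Supplier A is cheaper by CHF 1765.77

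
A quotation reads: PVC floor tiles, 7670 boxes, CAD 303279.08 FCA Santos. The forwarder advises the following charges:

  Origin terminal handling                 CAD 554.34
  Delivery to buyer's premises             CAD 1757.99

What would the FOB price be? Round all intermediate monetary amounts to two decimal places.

Not relevant to the conversion: delivery — on the buyer under both terms; not part of either seller's price.
From FCA to FOB, the seller additionally bears: origin terminal.
FOB price = 303279.08 + 554.34 = 303833.42

FOB price: CAD 303833.42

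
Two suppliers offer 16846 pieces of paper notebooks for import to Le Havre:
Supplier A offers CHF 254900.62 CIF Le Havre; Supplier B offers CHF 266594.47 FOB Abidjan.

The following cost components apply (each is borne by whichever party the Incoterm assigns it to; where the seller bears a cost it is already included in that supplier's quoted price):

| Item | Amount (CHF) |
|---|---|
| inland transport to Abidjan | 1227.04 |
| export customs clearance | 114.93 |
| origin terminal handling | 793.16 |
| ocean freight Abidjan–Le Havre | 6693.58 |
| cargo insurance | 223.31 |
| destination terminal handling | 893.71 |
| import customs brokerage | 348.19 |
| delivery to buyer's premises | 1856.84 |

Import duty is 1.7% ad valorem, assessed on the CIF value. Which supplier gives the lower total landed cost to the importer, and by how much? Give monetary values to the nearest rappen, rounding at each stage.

Supplier A is cheaper by CHF 18927.12

Supplier A (CIF):
The CIF price already equals the CIF value: 254900.62
Import duty = 254900.62 × 1.7% = 4333.31
Buyer bears (A): 893.71 + 348.19 + 1856.84 = 3098.74
Landed cost (A) = invoice 254900.62 + 3098.74 + duty 4333.31 = 262332.67
Supplier B (FOB):
CIF value = FOB price + freight + insurance = 266594.47 + 6693.58 + 223.31 = 273511.36
Import duty = 273511.36 × 1.7% = 4649.69
Buyer bears (B): 6693.58 + 223.31 + 893.71 + 348.19 + 1856.84 = 10015.63
Landed cost (B) = invoice 266594.47 + 10015.63 + duty 4649.69 = 281259.79
Difference = |262332.67 − 281259.79| = 18927.12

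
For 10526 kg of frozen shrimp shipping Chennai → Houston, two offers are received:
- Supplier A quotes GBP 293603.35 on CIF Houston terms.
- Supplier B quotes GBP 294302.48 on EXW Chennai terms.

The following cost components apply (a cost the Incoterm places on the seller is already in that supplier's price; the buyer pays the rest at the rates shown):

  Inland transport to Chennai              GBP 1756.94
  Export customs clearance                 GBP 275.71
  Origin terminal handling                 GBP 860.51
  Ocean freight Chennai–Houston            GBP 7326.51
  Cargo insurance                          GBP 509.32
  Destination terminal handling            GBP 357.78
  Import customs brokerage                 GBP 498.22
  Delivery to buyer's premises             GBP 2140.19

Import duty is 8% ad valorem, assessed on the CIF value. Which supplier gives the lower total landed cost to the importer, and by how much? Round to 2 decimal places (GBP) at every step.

Supplier A (CIF):
The CIF price already equals the CIF value: 293603.35
Import duty = 293603.35 × 8% = 23488.27
Buyer bears (A): 357.78 + 498.22 + 2140.19 = 2996.19
Landed cost (A) = invoice 293603.35 + 2996.19 + duty 23488.27 = 320087.81
Supplier B (EXW):
CIF value = EXW price + inland to port + export clearance + origin terminal + freight + insurance = 294302.48 + 1756.94 + 275.71 + 860.51 + 7326.51 + 509.32 = 305031.47
Import duty = 305031.47 × 8% = 24402.52
Buyer bears (B): 1756.94 + 275.71 + 860.51 + 7326.51 + 509.32 + 357.78 + 498.22 + 2140.19 = 13725.18
Landed cost (B) = invoice 294302.48 + 13725.18 + duty 24402.52 = 332430.18
Difference = |320087.81 − 332430.18| = 12342.37

Supplier A is cheaper by GBP 12342.37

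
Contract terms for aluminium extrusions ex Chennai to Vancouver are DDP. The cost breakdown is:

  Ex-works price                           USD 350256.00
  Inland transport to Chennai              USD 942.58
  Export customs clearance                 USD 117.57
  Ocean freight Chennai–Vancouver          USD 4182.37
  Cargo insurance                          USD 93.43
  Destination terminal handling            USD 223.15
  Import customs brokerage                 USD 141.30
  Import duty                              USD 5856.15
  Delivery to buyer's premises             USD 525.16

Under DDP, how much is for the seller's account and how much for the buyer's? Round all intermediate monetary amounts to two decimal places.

Seller: USD 362337.71; buyer: USD 0.00

DDP: the seller bears all costs including import duty.
Seller's account: goods 350256.00 + inland to port 942.58 + export clearance 117.57 + freight 4182.37 + insurance 93.43 + destination terminal 223.15 + brokerage 141.30 + duty 5856.15 + delivery 525.16 = 362337.71
Buyer's account: 0.00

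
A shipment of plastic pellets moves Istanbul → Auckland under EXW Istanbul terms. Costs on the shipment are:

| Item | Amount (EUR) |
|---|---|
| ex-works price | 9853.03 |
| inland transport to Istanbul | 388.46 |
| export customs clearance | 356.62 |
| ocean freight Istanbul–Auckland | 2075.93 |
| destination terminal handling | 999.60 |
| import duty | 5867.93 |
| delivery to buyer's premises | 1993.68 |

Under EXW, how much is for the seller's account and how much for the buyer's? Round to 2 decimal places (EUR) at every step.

Seller: EUR 9853.03; buyer: EUR 11682.22

EXW: the seller makes goods available at their premises; the buyer bears all onward costs.
Seller's account: goods 9853.03 = 9853.03
Buyer's account: inland to port 388.46 + export clearance 356.62 + freight 2075.93 + destination terminal 999.60 + duty 5867.93 + delivery 1993.68 = 11682.22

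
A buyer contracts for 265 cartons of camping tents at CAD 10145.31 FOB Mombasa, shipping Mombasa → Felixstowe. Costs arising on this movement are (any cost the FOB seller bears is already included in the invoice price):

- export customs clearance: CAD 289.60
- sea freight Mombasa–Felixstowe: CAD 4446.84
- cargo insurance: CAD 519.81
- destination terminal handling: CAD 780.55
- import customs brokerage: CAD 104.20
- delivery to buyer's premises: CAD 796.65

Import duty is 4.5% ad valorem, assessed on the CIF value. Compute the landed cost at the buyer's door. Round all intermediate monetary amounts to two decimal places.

FOB: the seller bears costs until goods are on board at the origin port; the buyer bears freight, insurance and all costs thereafter.
Already in the invoice (seller's account under FOB): export clearance — exclude.
CIF value = FOB price + freight + insurance = 10145.31 + 4446.84 + 519.81 = 15111.96
Import duty = 15111.96 × 4.5% = 680.04
Buyer bears: freight 4446.84 + insurance 519.81 + destination terminal 780.55 + brokerage 104.20 + delivery 796.65 + duty 680.04 = 7328.09
Landed cost = invoice 10145.31 + 7328.09 = 17473.40

Total landed cost: CAD 17473.40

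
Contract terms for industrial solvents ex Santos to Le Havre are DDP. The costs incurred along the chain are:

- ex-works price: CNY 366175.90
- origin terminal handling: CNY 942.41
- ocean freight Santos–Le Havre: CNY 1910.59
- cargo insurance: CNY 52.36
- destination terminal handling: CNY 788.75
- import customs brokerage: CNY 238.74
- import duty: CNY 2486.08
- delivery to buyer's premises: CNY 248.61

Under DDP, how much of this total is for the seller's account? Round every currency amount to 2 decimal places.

DDP: the seller bears all costs including import duty.
Seller's account: goods 366175.90 + origin terminal 942.41 + freight 1910.59 + insurance 52.36 + destination terminal 788.75 + brokerage 238.74 + duty 2486.08 + delivery 248.61 = 372843.44
Buyer's account: 0.00

Seller's account: CNY 372843.44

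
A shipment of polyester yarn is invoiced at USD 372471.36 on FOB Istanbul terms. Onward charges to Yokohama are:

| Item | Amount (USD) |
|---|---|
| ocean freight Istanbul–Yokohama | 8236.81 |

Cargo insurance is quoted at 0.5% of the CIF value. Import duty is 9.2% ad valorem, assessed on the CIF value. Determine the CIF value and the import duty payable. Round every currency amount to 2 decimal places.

CIF value: USD 382621.28; import duty: USD 35201.16

Let C be the CIF value. C = FOB price + freight + 0.5% × C
C − 0.5% × C = 372471.36 + 8236.81
0.995 × C = 380708.17
C = 380708.17 / 0.995 = 382621.28
Insurance premium = 0.5% × 382621.28 = 1913.11
Import duty = 382621.28 × 9.2% = 35201.16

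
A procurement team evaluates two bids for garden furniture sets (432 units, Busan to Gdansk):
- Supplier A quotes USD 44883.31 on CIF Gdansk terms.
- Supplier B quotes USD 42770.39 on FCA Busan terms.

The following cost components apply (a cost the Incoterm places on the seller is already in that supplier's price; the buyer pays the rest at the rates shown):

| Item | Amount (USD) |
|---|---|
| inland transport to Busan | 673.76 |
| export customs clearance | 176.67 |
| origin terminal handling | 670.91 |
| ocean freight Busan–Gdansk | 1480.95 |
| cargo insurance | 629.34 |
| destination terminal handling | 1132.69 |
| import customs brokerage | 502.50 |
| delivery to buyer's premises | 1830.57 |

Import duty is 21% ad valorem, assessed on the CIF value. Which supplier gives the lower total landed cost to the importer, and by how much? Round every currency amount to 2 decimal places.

Supplier A (CIF):
The CIF price already equals the CIF value: 44883.31
Import duty = 44883.31 × 21% = 9425.50
Buyer bears (A): 1132.69 + 502.50 + 1830.57 = 3465.76
Landed cost (A) = invoice 44883.31 + 3465.76 + duty 9425.50 = 57774.57
Supplier B (FCA):
CIF value = FCA price + origin terminal + freight + insurance = 42770.39 + 670.91 + 1480.95 + 629.34 = 45551.59
Import duty = 45551.59 × 21% = 9565.83
Buyer bears (B): 670.91 + 1480.95 + 629.34 + 1132.69 + 502.50 + 1830.57 = 6246.96
Landed cost (B) = invoice 42770.39 + 6246.96 + duty 9565.83 = 58583.18
Difference = |57774.57 − 58583.18| = 808.61

Supplier A is cheaper by USD 808.61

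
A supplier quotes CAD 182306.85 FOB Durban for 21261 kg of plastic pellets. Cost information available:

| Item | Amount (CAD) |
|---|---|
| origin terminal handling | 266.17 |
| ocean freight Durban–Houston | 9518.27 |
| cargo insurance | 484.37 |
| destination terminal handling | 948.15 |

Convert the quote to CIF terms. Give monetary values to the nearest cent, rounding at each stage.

CIF price: CAD 192309.49

Not relevant to the conversion: origin terminal — on the seller under both FOB and CIF; already in the FOB price and stays in the CIF price. destination terminal — on the buyer under both terms; not part of either seller's price.
From FOB to CIF, the seller additionally bears: freight, insurance.
CIF price = 182306.85 + 9518.27 + 484.37 = 192309.49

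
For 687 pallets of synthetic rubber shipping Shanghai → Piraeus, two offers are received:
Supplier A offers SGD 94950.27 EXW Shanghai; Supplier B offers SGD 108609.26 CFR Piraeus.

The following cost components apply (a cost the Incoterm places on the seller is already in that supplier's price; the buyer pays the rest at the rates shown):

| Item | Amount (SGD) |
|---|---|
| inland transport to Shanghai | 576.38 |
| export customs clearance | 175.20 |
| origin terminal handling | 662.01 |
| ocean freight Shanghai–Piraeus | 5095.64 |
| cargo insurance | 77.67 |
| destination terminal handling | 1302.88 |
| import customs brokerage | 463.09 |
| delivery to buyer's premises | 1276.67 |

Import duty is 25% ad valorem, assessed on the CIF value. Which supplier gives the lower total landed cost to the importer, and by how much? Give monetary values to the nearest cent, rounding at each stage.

Supplier A (EXW):
CIF value = EXW price + inland to port + export clearance + origin terminal + freight + insurance = 94950.27 + 576.38 + 175.20 + 662.01 + 5095.64 + 77.67 = 101537.17
Import duty = 101537.17 × 25% = 25384.29
Buyer bears (A): 576.38 + 175.20 + 662.01 + 5095.64 + 77.67 + 1302.88 + 463.09 + 1276.67 = 9629.54
Landed cost (A) = invoice 94950.27 + 9629.54 + duty 25384.29 = 129964.10
Supplier B (CFR):
CIF value = CFR price + insurance = 108609.26 + 77.67 = 108686.93
Import duty = 108686.93 × 25% = 27171.73
Buyer bears (B): 77.67 + 1302.88 + 463.09 + 1276.67 = 3120.31
Landed cost (B) = invoice 108609.26 + 3120.31 + duty 27171.73 = 138901.30
Difference = |129964.10 − 138901.30| = 8937.20

Supplier A is cheaper by SGD 8937.20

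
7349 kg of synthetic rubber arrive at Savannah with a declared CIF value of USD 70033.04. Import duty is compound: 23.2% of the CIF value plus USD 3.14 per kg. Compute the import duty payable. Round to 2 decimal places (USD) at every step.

Import duty: USD 39323.53

Ad valorem component: 70033.04 × 23.2% = 16247.67
Specific component: 7349 × 3.14 = 23075.86
Import duty = 16247.67 + 23075.86 = 39323.53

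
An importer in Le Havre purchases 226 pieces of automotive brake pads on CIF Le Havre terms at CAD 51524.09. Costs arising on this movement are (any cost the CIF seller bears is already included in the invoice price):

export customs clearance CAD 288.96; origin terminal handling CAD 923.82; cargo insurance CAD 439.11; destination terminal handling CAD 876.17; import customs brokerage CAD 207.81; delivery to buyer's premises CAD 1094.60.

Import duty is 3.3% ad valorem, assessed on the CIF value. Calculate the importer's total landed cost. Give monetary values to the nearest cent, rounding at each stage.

Total landed cost: CAD 55402.96

CIF: the seller pays costs through ocean freight and marine insurance to the destination port.
Already in the invoice (seller's account under CIF): export clearance, origin terminal, insurance — exclude.
The CIF price already equals the CIF value: 51524.09
Import duty = 51524.09 × 3.3% = 1700.29
Buyer bears: destination terminal 876.17 + brokerage 207.81 + delivery 1094.60 + duty 1700.29 = 3878.87
Landed cost = invoice 51524.09 + 3878.87 = 55402.96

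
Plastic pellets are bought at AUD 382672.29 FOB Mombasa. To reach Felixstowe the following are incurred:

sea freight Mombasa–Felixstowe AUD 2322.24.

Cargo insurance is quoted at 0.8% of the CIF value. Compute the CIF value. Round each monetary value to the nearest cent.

CIF value: AUD 388099.32

Let C be the CIF value. C = FOB price + freight + 0.8% × C
C − 0.8% × C = 382672.29 + 2322.24
0.992 × C = 384994.53
C = 384994.53 / 0.992 = 388099.32
Insurance premium = 0.8% × 388099.32 = 3104.79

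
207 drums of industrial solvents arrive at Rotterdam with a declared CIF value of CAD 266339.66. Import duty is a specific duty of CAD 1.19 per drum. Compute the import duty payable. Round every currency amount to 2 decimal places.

Import duty: CAD 246.33

Import duty = 207 × 1.19 = 246.33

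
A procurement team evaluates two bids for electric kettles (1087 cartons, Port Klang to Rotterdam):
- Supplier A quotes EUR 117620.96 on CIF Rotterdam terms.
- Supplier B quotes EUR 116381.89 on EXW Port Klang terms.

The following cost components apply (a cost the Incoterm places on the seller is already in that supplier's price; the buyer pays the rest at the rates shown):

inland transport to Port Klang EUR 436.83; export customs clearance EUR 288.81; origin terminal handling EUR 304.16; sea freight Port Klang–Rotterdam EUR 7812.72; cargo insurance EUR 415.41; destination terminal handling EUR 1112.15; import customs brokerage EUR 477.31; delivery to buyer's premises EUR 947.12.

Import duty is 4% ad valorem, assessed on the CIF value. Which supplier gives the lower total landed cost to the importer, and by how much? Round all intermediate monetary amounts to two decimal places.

Supplier A is cheaper by EUR 8339.61

Supplier A (CIF):
The CIF price already equals the CIF value: 117620.96
Import duty = 117620.96 × 4% = 4704.84
Buyer bears (A): 1112.15 + 477.31 + 947.12 = 2536.58
Landed cost (A) = invoice 117620.96 + 2536.58 + duty 4704.84 = 124862.38
Supplier B (EXW):
CIF value = EXW price + inland to port + export clearance + origin terminal + freight + insurance = 116381.89 + 436.83 + 288.81 + 304.16 + 7812.72 + 415.41 = 125639.82
Import duty = 125639.82 × 4% = 5025.59
Buyer bears (B): 436.83 + 288.81 + 304.16 + 7812.72 + 415.41 + 1112.15 + 477.31 + 947.12 = 11794.51
Landed cost (B) = invoice 116381.89 + 11794.51 + duty 5025.59 = 133201.99
Difference = |124862.38 − 133201.99| = 8339.61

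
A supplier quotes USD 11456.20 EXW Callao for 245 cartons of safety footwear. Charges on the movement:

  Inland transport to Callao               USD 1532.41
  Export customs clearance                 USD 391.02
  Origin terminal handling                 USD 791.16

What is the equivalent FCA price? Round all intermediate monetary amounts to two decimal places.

Not relevant to the conversion: origin terminal — on the buyer under both terms; not part of either seller's price.
From EXW to FCA, the seller additionally bears: inland to port, export clearance.
FCA price = 11456.20 + 1532.41 + 391.02 = 13379.63

FCA price: USD 13379.63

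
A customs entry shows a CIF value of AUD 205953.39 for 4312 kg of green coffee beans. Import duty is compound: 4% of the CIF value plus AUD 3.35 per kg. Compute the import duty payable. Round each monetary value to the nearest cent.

Import duty: AUD 22683.34

Ad valorem component: 205953.39 × 4% = 8238.14
Specific component: 4312 × 3.35 = 14445.20
Import duty = 8238.14 + 14445.20 = 22683.34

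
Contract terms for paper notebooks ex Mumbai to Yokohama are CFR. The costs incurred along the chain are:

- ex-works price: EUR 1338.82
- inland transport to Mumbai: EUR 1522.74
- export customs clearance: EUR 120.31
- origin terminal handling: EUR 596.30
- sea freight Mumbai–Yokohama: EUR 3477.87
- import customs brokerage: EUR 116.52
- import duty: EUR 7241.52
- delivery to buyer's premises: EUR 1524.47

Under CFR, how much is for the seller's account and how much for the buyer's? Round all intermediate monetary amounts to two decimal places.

Seller: EUR 7056.04; buyer: EUR 8882.51

CFR: the seller pays costs through ocean freight to the destination port, but not insurance.
Seller's account: goods 1338.82 + inland to port 1522.74 + export clearance 120.31 + origin terminal 596.30 + freight 3477.87 = 7056.04
Buyer's account: brokerage 116.52 + duty 7241.52 + delivery 1524.47 = 8882.51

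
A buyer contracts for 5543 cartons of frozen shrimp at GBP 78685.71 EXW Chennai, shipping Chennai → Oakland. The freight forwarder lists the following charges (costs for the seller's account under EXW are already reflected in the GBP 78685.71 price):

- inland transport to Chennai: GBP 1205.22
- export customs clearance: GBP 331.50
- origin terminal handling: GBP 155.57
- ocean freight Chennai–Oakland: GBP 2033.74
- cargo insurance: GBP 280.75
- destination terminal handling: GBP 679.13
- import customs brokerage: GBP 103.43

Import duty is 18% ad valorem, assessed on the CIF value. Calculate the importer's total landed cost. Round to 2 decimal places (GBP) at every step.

Total landed cost: GBP 98359.70

EXW: the seller makes goods available at their premises; the buyer bears all onward costs.
CIF value = EXW price + inland to port + export clearance + origin terminal + freight + insurance = 78685.71 + 1205.22 + 331.50 + 155.57 + 2033.74 + 280.75 = 82692.49
Import duty = 82692.49 × 18% = 14884.65
Buyer bears: inland to port 1205.22 + export clearance 331.50 + origin terminal 155.57 + freight 2033.74 + insurance 280.75 + destination terminal 679.13 + brokerage 103.43 + duty 14884.65 = 19673.99
Landed cost = invoice 78685.71 + 19673.99 = 98359.70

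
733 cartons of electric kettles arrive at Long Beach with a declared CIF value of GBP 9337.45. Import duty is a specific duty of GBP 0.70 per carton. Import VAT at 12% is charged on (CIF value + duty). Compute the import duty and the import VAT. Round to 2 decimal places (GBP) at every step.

Import duty = 733 × 0.70 = 513.10
VAT base = CIF + duty = 9337.45 + 513.10 = 9850.55
Import VAT = 9850.55 × 12% = 1182.07

Import duty: GBP 513.10; import VAT: GBP 1182.07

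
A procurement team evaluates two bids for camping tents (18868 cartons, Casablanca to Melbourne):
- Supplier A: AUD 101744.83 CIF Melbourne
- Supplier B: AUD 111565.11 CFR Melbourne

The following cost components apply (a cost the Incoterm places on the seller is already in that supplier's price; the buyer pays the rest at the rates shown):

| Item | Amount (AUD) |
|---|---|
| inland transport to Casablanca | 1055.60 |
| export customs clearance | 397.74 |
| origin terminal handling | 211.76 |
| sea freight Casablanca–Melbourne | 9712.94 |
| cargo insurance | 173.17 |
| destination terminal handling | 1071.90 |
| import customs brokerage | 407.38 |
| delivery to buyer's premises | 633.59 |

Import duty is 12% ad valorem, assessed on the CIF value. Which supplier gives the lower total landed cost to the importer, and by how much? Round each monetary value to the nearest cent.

Supplier A (CIF):
The CIF price already equals the CIF value: 101744.83
Import duty = 101744.83 × 12% = 12209.38
Buyer bears (A): 1071.90 + 407.38 + 633.59 = 2112.87
Landed cost (A) = invoice 101744.83 + 2112.87 + duty 12209.38 = 116067.08
Supplier B (CFR):
CIF value = CFR price + insurance = 111565.11 + 173.17 = 111738.28
Import duty = 111738.28 × 12% = 13408.59
Buyer bears (B): 173.17 + 1071.90 + 407.38 + 633.59 = 2286.04
Landed cost (B) = invoice 111565.11 + 2286.04 + duty 13408.59 = 127259.74
Difference = |116067.08 − 127259.74| = 11192.66

Supplier A is cheaper by AUD 11192.66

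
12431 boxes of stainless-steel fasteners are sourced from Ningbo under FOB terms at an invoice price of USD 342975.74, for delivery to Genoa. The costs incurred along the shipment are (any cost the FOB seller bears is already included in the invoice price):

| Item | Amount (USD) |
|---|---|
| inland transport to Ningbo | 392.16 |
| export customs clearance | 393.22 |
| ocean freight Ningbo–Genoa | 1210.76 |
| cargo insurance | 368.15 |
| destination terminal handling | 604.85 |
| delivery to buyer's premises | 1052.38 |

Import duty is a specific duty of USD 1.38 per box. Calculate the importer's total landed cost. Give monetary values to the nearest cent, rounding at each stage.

Total landed cost: USD 363366.66

FOB: the seller bears costs until goods are on board at the origin port; the buyer bears freight, insurance and all costs thereafter.
Already in the invoice (seller's account under FOB): inland to port, export clearance — exclude.
CIF value = FOB price + freight + insurance = 342975.74 + 1210.76 + 368.15 = 344554.65
Import duty = 12431 × 1.38 = 17154.78
Buyer bears: freight 1210.76 + insurance 368.15 + destination terminal 604.85 + delivery 1052.38 + duty 17154.78 = 20390.92
Landed cost = invoice 342975.74 + 20390.92 = 363366.66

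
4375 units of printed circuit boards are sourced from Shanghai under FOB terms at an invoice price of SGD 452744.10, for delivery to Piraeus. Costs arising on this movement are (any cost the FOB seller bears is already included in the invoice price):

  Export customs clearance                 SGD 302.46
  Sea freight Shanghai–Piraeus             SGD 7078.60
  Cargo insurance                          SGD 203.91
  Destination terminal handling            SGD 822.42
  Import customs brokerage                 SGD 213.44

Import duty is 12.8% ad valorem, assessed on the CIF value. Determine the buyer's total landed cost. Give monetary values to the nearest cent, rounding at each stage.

FOB: the seller bears costs until goods are on board at the origin port; the buyer bears freight, insurance and all costs thereafter.
Already in the invoice (seller's account under FOB): export clearance — exclude.
CIF value = FOB price + freight + insurance = 452744.10 + 7078.60 + 203.91 = 460026.61
Import duty = 460026.61 × 12.8% = 58883.41
Buyer bears: freight 7078.60 + insurance 203.91 + destination terminal 822.42 + brokerage 213.44 + duty 58883.41 = 67201.78
Landed cost = invoice 452744.10 + 67201.78 = 519945.88

Total landed cost: SGD 519945.88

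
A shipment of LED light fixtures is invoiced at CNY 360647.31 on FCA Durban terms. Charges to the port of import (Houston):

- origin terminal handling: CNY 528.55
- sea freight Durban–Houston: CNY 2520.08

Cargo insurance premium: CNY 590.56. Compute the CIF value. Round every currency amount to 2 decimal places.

CIF value: CNY 364286.50

CIF = FCA price + pre-shipment costs + freight + insurance
CIF = 360647.31 + 528.55 + 2520.08 + 590.56 = 364286.50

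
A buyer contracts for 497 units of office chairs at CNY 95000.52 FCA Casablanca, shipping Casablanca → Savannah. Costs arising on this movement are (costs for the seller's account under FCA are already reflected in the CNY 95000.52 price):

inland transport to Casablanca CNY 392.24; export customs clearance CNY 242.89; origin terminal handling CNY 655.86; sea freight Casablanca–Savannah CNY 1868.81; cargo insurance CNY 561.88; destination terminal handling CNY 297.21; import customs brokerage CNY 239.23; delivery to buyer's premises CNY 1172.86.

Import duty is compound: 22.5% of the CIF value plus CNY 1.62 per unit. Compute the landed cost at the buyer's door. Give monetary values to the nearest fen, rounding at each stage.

Total landed cost: CNY 122671.10

FCA: the seller delivers export-cleared goods to the carrier; the buyer bears costs from that point.
Already in the invoice (seller's account under FCA): inland to port, export clearance — exclude.
CIF value = FCA price + origin terminal + freight + insurance = 95000.52 + 655.86 + 1868.81 + 561.88 = 98087.07
Ad valorem component: 98087.07 × 22.5% = 22069.59
Specific component: 497 × 1.62 = 805.14
Import duty = 22069.59 + 805.14 = 22874.73
Buyer bears: origin terminal 655.86 + freight 1868.81 + insurance 561.88 + destination terminal 297.21 + brokerage 239.23 + delivery 1172.86 + duty 22874.73 = 27670.58
Landed cost = invoice 95000.52 + 27670.58 = 122671.10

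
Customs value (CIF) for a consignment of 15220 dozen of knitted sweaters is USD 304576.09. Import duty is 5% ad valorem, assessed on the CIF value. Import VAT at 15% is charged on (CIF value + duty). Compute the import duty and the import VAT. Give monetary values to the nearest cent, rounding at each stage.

Import duty: USD 15228.80; import VAT: USD 47970.73

Import duty = 304576.09 × 5% = 15228.80
VAT base = CIF + duty = 304576.09 + 15228.80 = 319804.89
Import VAT = 319804.89 × 15% = 47970.73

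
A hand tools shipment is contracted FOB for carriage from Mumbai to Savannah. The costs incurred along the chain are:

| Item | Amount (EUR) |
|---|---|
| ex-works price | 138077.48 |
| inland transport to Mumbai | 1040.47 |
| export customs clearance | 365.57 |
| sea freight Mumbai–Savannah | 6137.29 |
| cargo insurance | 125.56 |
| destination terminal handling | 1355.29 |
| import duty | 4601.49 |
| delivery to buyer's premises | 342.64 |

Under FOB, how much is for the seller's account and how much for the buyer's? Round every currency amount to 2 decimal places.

Seller: EUR 139483.52; buyer: EUR 12562.27

FOB: the seller bears costs until goods are on board at the origin port; the buyer bears freight, insurance and all costs thereafter.
Seller's account: goods 138077.48 + inland to port 1040.47 + export clearance 365.57 = 139483.52
Buyer's account: freight 6137.29 + insurance 125.56 + destination terminal 1355.29 + duty 4601.49 + delivery 342.64 = 12562.27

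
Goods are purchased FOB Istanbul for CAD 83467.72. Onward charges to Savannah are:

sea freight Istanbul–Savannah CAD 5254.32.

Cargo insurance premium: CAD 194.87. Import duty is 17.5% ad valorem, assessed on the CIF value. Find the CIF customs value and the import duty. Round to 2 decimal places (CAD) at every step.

CIF = FOB price + freight + insurance
CIF = 83467.72 + 5254.32 + 194.87 = 88916.91
Import duty = 88916.91 × 17.5% = 15560.46

CIF value: CAD 88916.91; import duty: CAD 15560.46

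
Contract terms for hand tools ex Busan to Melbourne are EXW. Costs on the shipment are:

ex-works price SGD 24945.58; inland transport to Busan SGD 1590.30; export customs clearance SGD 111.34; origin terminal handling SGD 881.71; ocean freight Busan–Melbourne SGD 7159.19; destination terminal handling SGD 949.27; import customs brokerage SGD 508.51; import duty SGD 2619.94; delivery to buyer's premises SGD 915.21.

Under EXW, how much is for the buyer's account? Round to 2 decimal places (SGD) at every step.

Buyer's account: SGD 14735.47

EXW: the seller makes goods available at their premises; the buyer bears all onward costs.
Seller's account: goods 24945.58 = 24945.58
Buyer's account: inland to port 1590.30 + export clearance 111.34 + origin terminal 881.71 + freight 7159.19 + destination terminal 949.27 + brokerage 508.51 + duty 2619.94 + delivery 915.21 = 14735.47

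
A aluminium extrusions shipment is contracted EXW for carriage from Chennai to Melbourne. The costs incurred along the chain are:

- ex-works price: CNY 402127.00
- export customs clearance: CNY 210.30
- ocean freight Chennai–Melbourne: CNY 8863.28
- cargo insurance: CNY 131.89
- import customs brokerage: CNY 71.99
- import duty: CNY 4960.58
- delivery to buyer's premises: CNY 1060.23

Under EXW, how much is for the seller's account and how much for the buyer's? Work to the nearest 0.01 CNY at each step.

EXW: the seller makes goods available at their premises; the buyer bears all onward costs.
Seller's account: goods 402127.00 = 402127.00
Buyer's account: export clearance 210.30 + freight 8863.28 + insurance 131.89 + brokerage 71.99 + duty 4960.58 + delivery 1060.23 = 15298.27

Seller: CNY 402127.00; buyer: CNY 15298.27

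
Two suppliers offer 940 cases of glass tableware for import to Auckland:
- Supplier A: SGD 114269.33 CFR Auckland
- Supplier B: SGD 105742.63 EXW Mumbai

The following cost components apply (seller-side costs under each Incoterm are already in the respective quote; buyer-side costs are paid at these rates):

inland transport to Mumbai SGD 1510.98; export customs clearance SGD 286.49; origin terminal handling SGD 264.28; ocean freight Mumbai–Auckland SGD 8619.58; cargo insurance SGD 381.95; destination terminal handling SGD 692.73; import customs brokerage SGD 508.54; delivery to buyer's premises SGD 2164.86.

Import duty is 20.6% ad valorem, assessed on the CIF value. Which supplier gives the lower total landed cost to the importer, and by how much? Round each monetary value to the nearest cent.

Supplier A (CFR):
CIF value = CFR price + insurance = 114269.33 + 381.95 = 114651.28
Import duty = 114651.28 × 20.6% = 23618.16
Buyer bears (A): 381.95 + 692.73 + 508.54 + 2164.86 = 3748.08
Landed cost (A) = invoice 114269.33 + 3748.08 + duty 23618.16 = 141635.57
Supplier B (EXW):
CIF value = EXW price + inland to port + export clearance + origin terminal + freight + insurance = 105742.63 + 1510.98 + 286.49 + 264.28 + 8619.58 + 381.95 = 116805.91
Import duty = 116805.91 × 20.6% = 24062.02
Buyer bears (B): 1510.98 + 286.49 + 264.28 + 8619.58 + 381.95 + 692.73 + 508.54 + 2164.86 = 14429.41
Landed cost (B) = invoice 105742.63 + 14429.41 + duty 24062.02 = 144234.06
Difference = |141635.57 − 144234.06| = 2598.49

Supplier A is cheaper by SGD 2598.49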